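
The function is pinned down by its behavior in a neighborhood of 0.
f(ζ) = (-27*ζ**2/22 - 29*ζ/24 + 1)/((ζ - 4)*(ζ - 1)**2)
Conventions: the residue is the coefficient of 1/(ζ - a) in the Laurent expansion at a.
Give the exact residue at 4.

At the order-1 pole 4 set g(ζ) = (ζ - (4))*f(ζ) = (-27*ζ**2/22 - 29*ζ/24 + 1)/(ζ - 1)**2.
Simple pole: residue = g(a) at a = 4, which is -1549/594.

The residue is -1549/594.


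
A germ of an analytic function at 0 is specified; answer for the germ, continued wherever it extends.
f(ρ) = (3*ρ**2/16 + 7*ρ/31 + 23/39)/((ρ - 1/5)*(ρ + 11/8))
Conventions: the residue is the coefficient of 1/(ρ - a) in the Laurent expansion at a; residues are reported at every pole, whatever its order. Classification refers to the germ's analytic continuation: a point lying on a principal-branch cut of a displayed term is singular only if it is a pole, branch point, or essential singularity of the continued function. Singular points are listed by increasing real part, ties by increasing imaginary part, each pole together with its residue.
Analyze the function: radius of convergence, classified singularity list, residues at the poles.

Denominator factor (ρ - 1/5): pole of order 1 at 1/5, modulus 1/5.
Denominator factor (ρ + 11/8): pole of order 1 at -11/8, modulus 11/8.
The radius of convergence is the smallest modulus among the singular points: 1/5.
At the order-1 pole -11/8 set g(ρ) = (ρ - (-11/8))*f(ρ) = (3*ρ**2/16 + 7*ρ/31 + 23/39)/(ρ - 1/5).
Simple pole: residue = g(a) at a = -11/8, which is -560425/1392768.
At the order-1 pole 1/5 set g(ρ) = (ρ - (1/5))*f(ρ) = (3*ρ**2/16 + 7*ρ/31 + 23/39)/(ρ + 11/8).
Simple pole: residue = g(a) at a = 1/5, which is 44381/108810.
List the singular points by increasing real part (a conjugate pair: the negative imaginary part first).

Radius of convergence at 0: 1/5.
At -11/8: a pole of order 1; residue -560425/1392768.
At 1/5: a pole of order 1; residue 44381/108810.


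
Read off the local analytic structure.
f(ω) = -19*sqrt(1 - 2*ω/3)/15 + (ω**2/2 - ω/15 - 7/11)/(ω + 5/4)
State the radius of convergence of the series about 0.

The radius of convergence is 5/4.

Denominator factor (ω + 5/4): pole of order 1 at -5/4, modulus 5/4.
Branch term (-19/15)*sqrt(1 - ω/(3/2)): its argument vanishes at ω = 3/2, a square-root branch point, modulus 3/2.
The radius of convergence is the smallest modulus among the singular points: 5/4.


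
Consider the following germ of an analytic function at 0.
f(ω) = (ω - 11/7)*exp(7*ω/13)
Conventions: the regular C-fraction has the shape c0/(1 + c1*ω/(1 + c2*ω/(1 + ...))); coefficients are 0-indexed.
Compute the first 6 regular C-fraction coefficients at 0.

The regular C-fraction coefficients are [-11/7, 14/143, -1211/572, 43351/26988, 191611/3798561, -47060671/1001714935].

Taylor coefficients (expand at 0): a_0 = -11/7, a_1 = 2/13, a_2 = 105/338, a_3 = 686/6591, a_4 = 14063/685464, a_5 = 21609/7425860.
c0 = a_0 = -11/7. Peel one level at a time: if S = 1 + c*ω/S' with S'(0) = 1, then c is the ω-coefficient of S and S' = c*ω/(S - 1).
S_1 = c0/f = 1 + (14/143)*ω + (8477/40898)*ω^2 + ...; c1 = 14/143.
S_2 = c1*ω/(S_1 - 1) = 1 + (-1211/572)*ω + (27587/8112)*ω^2 + ...; c2 = -1211/572.
S_3 = c2*ω/(S_2 - 1) = 1 + (43351/26988)*ω + (-14754047/182088036)*ω^2 + ...; c3 = 43351/26988.
S_4 = c3*ω/(S_3 - 1) = 1 + (191611/3798561)*ω + (1904189/803516415)*ω^2 + ...; c4 = 191611/3798561.
S_5 = c4*ω/(S_4 - 1) = 1 + (-47060671/1001714935)*ω + ...; c5 = -47060671/1001714935.


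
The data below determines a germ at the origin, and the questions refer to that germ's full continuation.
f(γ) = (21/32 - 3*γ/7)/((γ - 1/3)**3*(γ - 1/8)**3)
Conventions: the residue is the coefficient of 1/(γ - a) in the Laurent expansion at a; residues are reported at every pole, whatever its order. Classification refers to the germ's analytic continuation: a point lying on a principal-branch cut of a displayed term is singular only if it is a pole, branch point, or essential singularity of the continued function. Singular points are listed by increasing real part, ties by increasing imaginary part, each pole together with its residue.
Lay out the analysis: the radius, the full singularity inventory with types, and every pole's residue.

Denominator factor (γ - 1/3)^3: pole of order 3 at 1/3, modulus 1/3.
Denominator factor (γ - 1/8)^3: pole of order 3 at 1/8, modulus 1/8.
The radius of convergence is the smallest modulus among the singular points: 1/8.
At the order-3 pole 1/8 set g(γ) = (γ - (1/8))^3*f(γ) = (21/32 - 3*γ/7)/(γ - 1/3)**3.
Order-3 pole: residue = g''(a)/2; g''(1/8) = -2985984/175, so the residue is -1492992/175.
At the order-3 pole 1/3 set g(γ) = (γ - (1/3))^3*f(γ) = (21/32 - 3*γ/7)/(γ - 1/8)**3.
Order-3 pole: residue = g''(a)/2; g''(1/3) = 2985984/175, so the residue is 1492992/175.
List the singular points by increasing real part (a conjugate pair: the negative imaginary part first).

Radius of convergence at 0: 1/8.
At 1/8: a pole of order 3; residue -1492992/175.
At 1/3: a pole of order 3; residue 1492992/175.


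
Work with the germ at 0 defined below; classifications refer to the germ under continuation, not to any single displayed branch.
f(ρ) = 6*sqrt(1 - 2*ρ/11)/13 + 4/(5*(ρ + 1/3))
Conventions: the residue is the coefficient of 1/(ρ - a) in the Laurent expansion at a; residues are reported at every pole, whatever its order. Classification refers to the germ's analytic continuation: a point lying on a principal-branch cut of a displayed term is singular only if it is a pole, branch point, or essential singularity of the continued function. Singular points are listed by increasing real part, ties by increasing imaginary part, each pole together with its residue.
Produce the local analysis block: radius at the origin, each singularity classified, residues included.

Denominator factor (ρ + 1/3): pole of order 1 at -1/3, modulus 1/3.
Branch term (6/13)*sqrt(1 - ρ/(11/2)): its argument vanishes at ρ = 11/2, a square-root branch point, modulus 11/2.
The radius of convergence is the smallest modulus among the singular points: 1/3.
The branch term is analytic at -1/3 and contributes nothing to the residue; only the rational part matters.
At the order-1 pole -1/3 set g(ρ) = (ρ - (-1/3))*(rational part) = 4/5.
Simple pole: residue = g(a) at a = -1/3, which is 4/5.
List the singular points by increasing real part (a conjugate pair: the negative imaginary part first).

Radius of convergence at 0: 1/3.
At -1/3: a pole of order 1; residue 4/5.
At 11/2: an algebraic (square-root) branch point.


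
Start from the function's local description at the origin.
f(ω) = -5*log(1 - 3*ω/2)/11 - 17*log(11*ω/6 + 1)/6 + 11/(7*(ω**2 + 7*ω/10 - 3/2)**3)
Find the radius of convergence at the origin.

Denominator factor (ω**2 + 7*ω/10 - 3/2)^3: discriminant 649/100, real irrational roots -7/20 + (1/20)*sqrt(649) and -7/20 - (1/20)*sqrt(649); poles of order 3, moduli -7/20 + (1/20)*sqrt(649) and 7/20 + (1/20)*sqrt(649).
Branch term (-5/11)*log(1 - ω/(2/3)): its argument vanishes at ω = 2/3, a logarithmic branch point, modulus 2/3.
Branch term (-17/6)*log(1 - ω/(-6/11)): its argument vanishes at ω = -6/11, a logarithmic branch point, modulus 6/11.
The radius of convergence is the smallest modulus among the singular points: 6/11.

The radius of convergence is 6/11.


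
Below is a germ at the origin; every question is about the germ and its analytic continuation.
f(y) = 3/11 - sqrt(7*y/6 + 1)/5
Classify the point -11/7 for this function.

There is no denominator, hence no pole anywhere.
Branch term sqrt(1 - y/(-6/7)): argument at -11/7 is -5/6, nonzero, so -11/7 is not its branch point (a point on a principal cut is still regular for the continued germ).
So the germ continues analytically to -11/7.

The point is a regular point.


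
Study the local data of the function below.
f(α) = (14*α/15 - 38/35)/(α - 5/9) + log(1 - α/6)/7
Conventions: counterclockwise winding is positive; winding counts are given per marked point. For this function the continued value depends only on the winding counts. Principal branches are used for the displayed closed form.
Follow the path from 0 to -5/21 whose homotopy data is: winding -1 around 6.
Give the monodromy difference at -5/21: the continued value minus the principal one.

The rational part is single-valued and drops out of the difference; each branch term changes only by its own monodromy.
(1/7)*log(1 - α/(6)): each positive loop around 6 adds 2*pi*i to the log, so winding -1 contributes (1/7)*(-1)*2*pi*i = -(2/7)*pi*i.
Summing the contributions at α = -5/21 gives -(2/7)*pi*i.

Continued minus principal equals -(2/7)*pi*i.


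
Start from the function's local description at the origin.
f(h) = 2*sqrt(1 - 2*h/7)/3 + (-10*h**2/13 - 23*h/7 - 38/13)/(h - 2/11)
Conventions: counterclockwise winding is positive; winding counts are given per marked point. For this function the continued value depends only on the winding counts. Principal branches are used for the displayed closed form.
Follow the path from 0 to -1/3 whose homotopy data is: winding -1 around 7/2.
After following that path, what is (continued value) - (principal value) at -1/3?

The rational part is single-valued and drops out of the difference; each branch term changes only by its own monodromy.
(2/3)*sqrt(1 - h/(7/2)): winding -1 is odd, the square root flips sign, contributing -2*(2/3)*sqrt(1 - (-1/3)/(7/2)) = -2*(2/3)*sqrt(23/21) = -(4/63)*sqrt(483).
Summing the contributions at h = -1/3 gives -(4/63)*sqrt(483).

Continued minus principal equals -(4/63)*sqrt(483).


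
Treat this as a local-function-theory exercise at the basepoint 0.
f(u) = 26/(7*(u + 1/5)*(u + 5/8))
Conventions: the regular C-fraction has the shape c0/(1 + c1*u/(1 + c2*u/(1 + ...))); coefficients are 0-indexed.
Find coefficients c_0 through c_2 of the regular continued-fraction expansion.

The regular C-fraction coefficients are [208/7, 33/5, -40/33].

Taylor coefficients (expand at 0): a_0 = 208/7, a_1 = -6864/35, a_2 = 26416/25.
c0 = a_0 = 208/7. Peel one level at a time: if S = 1 + c*u/S' with S'(0) = 1, then c is the u-coefficient of S and S' = c*u/(S - 1).
S_1 = c0/f = 1 + (33/5)*u + (8)*u^2 + ...; c1 = 33/5.
S_2 = c1*u/(S_1 - 1) = 1 + (-40/33)*u + ...; c2 = -40/33.


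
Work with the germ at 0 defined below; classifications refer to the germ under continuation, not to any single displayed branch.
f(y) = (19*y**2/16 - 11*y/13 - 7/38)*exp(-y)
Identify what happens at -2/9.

The point is a regular point.

There is no denominator, hence no pole anywhere.
The factor exp(-y) is entire.
So the germ continues analytically to -2/9.


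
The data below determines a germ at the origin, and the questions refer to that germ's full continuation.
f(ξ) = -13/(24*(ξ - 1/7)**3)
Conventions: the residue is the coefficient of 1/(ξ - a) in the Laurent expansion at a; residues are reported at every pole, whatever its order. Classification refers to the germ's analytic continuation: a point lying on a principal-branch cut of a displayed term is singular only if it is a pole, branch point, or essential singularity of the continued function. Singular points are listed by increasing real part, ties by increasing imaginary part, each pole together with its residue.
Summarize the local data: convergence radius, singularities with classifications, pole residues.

Denominator factor (ξ - 1/7)^3: pole of order 3 at 1/7, modulus 1/7.
The radius of convergence is the smallest modulus among the singular points: 1/7.
At the order-3 pole 1/7 set g(ξ) = (ξ - (1/7))^3*f(ξ) = -13/24.
Order-3 pole: residue = g''(a)/2; g''(1/7) = 0, so the residue is 0.

Radius of convergence at 0: 1/7.
At 1/7: a pole of order 3; residue 0.


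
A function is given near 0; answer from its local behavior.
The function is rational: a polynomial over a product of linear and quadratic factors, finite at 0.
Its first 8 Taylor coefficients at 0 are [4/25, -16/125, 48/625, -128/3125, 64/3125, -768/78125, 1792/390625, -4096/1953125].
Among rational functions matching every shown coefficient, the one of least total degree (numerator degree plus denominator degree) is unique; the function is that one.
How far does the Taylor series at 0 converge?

The radius of convergence is 5/2.

No rational of total degree below 2 reproduces all 8 coefficients; solving the [0/2] Pade equations on them gives f(σ) = (σ + 5/2)**(-2), whose expansion matches every shown term.
Denominator factor (σ + 5/2)^2: pole of order 2 at -5/2, modulus 5/2.
The radius of convergence is the smallest modulus among the singular points: 5/2.


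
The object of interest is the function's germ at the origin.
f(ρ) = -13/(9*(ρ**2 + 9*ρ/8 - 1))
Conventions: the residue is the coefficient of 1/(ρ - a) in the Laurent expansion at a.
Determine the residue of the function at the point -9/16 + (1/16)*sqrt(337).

The residue is -(104/3033)*sqrt(337).

The factor ρ**2 + 9*ρ/8 - 1 splits as (ρ - a)(ρ - a') with a = -9/16 + (1/16)*sqrt(337), a' = -9/16 - (1/16)*sqrt(337). At the order-1 pole a set g(ρ) = (ρ - a)*f(ρ) = [-13/9] / (ρ - a').
Simple pole: residue = g(a) at a = -9/16 + (1/16)*sqrt(337), which is -(104/3033)*sqrt(337).


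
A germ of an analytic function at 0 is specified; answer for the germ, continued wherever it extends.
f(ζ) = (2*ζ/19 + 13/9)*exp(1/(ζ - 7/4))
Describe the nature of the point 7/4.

The exponent 1/(ζ - (7/4)) has a pole at 7/4, so exp(1/(ζ - (7/4))) takes every nonzero value near it: an essential singularity (not a pole of any order).

The point is an essential singularity.


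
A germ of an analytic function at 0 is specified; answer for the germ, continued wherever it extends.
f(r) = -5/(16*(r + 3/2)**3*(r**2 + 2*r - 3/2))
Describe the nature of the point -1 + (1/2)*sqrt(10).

The point is a pole of order 1.

The denominator factor r**2 + 2*r - 3/2 vanishes at -1 + (1/2)*sqrt(10) and appears to the power 1; the numerator there equals -5/16, nonzero, and no other factor vanishes.
Hence a pole whose order is the multiplicity, 1.


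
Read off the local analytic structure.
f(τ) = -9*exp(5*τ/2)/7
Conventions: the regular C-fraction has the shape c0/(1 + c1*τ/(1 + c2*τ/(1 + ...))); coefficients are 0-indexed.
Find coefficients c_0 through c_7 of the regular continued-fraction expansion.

Taylor coefficients (expand at 0): a_0 = -9/7, a_1 = -45/14, a_2 = -225/56, a_3 = -375/112, a_4 = -1875/896, a_5 = -1875/1792, a_6 = -3125/7168, a_7 = -15625/100352.
c0 = a_0 = -9/7. Peel one level at a time: if S = 1 + c*τ/S' with S'(0) = 1, then c is the τ-coefficient of S and S' = c*τ/(S - 1).
S_1 = c0/f = 1 + (-5/2)*τ + (25/8)*τ^2 + ...; c1 = -5/2.
S_2 = c1*τ/(S_1 - 1) = 1 + (5/4)*τ + (25/48)*τ^2 + ...; c2 = 5/4.
S_3 = c2*τ/(S_2 - 1) = 1 + (-5/12)*τ + (25/144)*τ^2 + ...; c3 = -5/12.
S_4 = c3*τ/(S_3 - 1) = 1 + (5/12)*τ + (5/48)*τ^2 + ...; c4 = 5/12.
S_5 = c4*τ/(S_4 - 1) = 1 + (-1/4)*τ + (1/16)*τ^2 + ...; c5 = -1/4.
S_6 = c5*τ/(S_5 - 1) = 1 + (1/4)*τ + (5/112)*τ^2 + ...; c6 = 1/4.
S_7 = c6*τ/(S_6 - 1) = 1 + (-5/28)*τ + ...; c7 = -5/28.

The regular C-fraction coefficients are [-9/7, -5/2, 5/4, -5/12, 5/12, -1/4, 1/4, -5/28].


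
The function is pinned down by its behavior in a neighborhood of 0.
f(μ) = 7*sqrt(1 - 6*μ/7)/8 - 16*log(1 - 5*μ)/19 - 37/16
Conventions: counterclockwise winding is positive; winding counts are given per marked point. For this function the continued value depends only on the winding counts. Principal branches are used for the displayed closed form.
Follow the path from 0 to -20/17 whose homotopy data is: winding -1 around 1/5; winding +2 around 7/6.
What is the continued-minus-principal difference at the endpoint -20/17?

The rational part is single-valued and drops out of the difference; each branch term changes only by its own monodromy.
(7/8)*sqrt(1 - μ/(7/6)): winding +2 is even, the square root returns to the same sheet, contribution 0.
(-16/19)*log(1 - μ/(1/5)): each positive loop around 1/5 adds 2*pi*i to the log, so winding -1 contributes (-16/19)*(-1)*2*pi*i = (32/19)*pi*i.
Summing the contributions at μ = -20/17 gives (32/19)*pi*i.

Continued minus principal equals (32/19)*pi*i.


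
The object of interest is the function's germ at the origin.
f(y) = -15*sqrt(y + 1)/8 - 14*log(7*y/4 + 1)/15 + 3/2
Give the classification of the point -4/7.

The point is a logarithmic branch point.

The term (-14/15)*log(1 - y/(-4/7)) has argument 1 - -4/7/(-4/7) = 0 at -4/7: a logarithmic (infinitely-sheeted) branch point; the remaining terms are analytic or single-valued there.


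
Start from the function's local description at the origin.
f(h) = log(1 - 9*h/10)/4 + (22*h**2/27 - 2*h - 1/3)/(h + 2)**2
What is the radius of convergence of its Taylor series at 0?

Denominator factor (h + 2)^2: pole of order 2 at -2, modulus 2.
Branch term (1/4)*log(1 - h/(10/9)): its argument vanishes at h = 10/9, a logarithmic branch point, modulus 10/9.
The radius of convergence is the smallest modulus among the singular points: 10/9.

The radius of convergence is 10/9.


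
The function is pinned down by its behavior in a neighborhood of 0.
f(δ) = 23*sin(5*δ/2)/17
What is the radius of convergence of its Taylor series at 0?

The factor sin(5*δ/2) is entire and contributes no finite singular point.
The polynomial part has no poles.
No finite singular points: the Taylor series at 0 converges everywhere.

The radius of convergence is infinite.


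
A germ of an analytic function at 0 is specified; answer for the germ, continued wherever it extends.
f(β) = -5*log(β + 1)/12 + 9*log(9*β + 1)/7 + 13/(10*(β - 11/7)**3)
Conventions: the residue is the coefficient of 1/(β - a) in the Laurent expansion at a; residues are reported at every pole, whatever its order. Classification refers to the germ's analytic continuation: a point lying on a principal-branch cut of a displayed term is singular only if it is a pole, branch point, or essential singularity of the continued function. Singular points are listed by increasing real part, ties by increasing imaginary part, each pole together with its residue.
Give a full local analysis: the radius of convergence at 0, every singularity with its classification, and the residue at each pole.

Denominator factor (β - 11/7)^3: pole of order 3 at 11/7, modulus 11/7.
Branch term (-5/12)*log(1 - β/(-1)): its argument vanishes at β = -1, a logarithmic branch point, modulus 1.
Branch term (9/7)*log(1 - β/(-1/9)): its argument vanishes at β = -1/9, a logarithmic branch point, modulus 1/9.
The radius of convergence is the smallest modulus among the singular points: 1/9.
The branch terms are analytic at 11/7 and contribute nothing to the residue; only the rational part matters.
At the order-3 pole 11/7 set g(β) = (β - (11/7))^3*(rational part) = 13/10.
Order-3 pole: residue = g''(a)/2; g''(11/7) = 0, so the residue is 0.
List the singular points by increasing real part (a conjugate pair: the negative imaginary part first).

Radius of convergence at 0: 1/9.
At -1: a logarithmic branch point.
At -1/9: a logarithmic branch point.
At 11/7: a pole of order 3; residue 0.


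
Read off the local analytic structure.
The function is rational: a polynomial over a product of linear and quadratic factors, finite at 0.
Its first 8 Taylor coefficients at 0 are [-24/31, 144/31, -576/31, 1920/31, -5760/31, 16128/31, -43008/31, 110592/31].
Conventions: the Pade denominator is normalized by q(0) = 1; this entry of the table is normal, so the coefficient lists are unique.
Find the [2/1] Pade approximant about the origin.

The Pade approximant has numerator coefficients [-24/31, 64/31, -96/31]; denominator coefficients [1, 10/3].

Taylor coefficients needed (read off): a_0 = -24/31, a_1 = 144/31, a_2 = -576/31, a_3 = 1920/31.
Write the denominator as Q(v) = 1 + q1*v. Requiring Q*f - P = O(v^4) with deg P <= 2 kills the coefficients of v^3..v^3 in Q*f:
  v^3: a_3 + q1*a_2 = 0, i.e. 1920/31 + (-576/31)*q1 = 0.
Solving this linear system: q1 = 10/3.
The numerator is Q*f truncated at degree 2: P0 = a_0 = -24/31; P1 = a_1 + q1*a_0 = 64/31; P2 = a_2 + q1*a_1 = -96/31.


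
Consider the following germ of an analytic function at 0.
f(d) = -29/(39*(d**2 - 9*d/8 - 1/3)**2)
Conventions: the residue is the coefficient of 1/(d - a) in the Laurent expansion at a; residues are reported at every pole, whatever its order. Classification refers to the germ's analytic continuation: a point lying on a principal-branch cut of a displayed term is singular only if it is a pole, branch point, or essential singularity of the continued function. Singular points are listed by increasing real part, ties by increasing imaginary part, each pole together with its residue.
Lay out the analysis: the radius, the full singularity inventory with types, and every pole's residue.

Radius of convergence at 0: -9/16 + (1/48)*sqrt(1497).
At 9/16 - (1/48)*sqrt(1497): a pole of order 2; residue -(29696/3237013)*sqrt(1497).
At 9/16 + (1/48)*sqrt(1497): a pole of order 2; residue (29696/3237013)*sqrt(1497).

Denominator factor (d**2 - 9*d/8 - 1/3)^2: discriminant 499/192, real irrational roots 9/16 + (1/48)*sqrt(1497) and 9/16 - (1/48)*sqrt(1497); poles of order 2, moduli 9/16 + (1/48)*sqrt(1497) and -9/16 + (1/48)*sqrt(1497).
The radius of convergence is the smallest modulus among the singular points: -9/16 + (1/48)*sqrt(1497).
The factor d**2 - 9*d/8 - 1/3 splits as (d - a)(d - a') with a = 9/16 - (1/48)*sqrt(1497), a' = 9/16 + (1/48)*sqrt(1497). At the order-2 pole a set g(d) = (d - a)^2*f(d) = [-29/39] / (d - a')^2.
Order-2 pole: residue = g'(a); g'(9/16 - (1/48)*sqrt(1497)) = -(29696/3237013)*sqrt(1497), so the residue is -(29696/3237013)*sqrt(1497).
The factor d**2 - 9*d/8 - 1/3 splits as (d - a)(d - a') with a = 9/16 + (1/48)*sqrt(1497), a' = 9/16 - (1/48)*sqrt(1497). At the order-2 pole a set g(d) = (d - a)^2*f(d) = [-29/39] / (d - a')^2.
Order-2 pole: residue = g'(a); g'(9/16 + (1/48)*sqrt(1497)) = (29696/3237013)*sqrt(1497), so the residue is (29696/3237013)*sqrt(1497).
List the singular points by increasing real part (a conjugate pair: the negative imaginary part first).


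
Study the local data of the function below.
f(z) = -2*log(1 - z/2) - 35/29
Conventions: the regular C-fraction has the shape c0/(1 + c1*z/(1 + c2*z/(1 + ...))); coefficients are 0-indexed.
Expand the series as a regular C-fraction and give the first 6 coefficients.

Taylor coefficients (expand at 0): a_0 = -35/29, a_1 = 1, a_2 = 1/4, a_3 = 1/12, a_4 = 1/32, a_5 = 1/80.
c0 = a_0 = -35/29. Peel one level at a time: if S = 1 + c*z/S' with S'(0) = 1, then c is the z-coefficient of S and S' = c*z/(S - 1).
S_1 = c0/f = 1 + (29/35)*z + (4379/4900)*z^2 + ...; c1 = 29/35.
S_2 = c1*z/(S_1 - 1) = 1 + (-151/140)*z + (-1/48)*z^2 + ...; c2 = -151/140.
S_3 = c2*z/(S_2 - 1) = 1 + (-35/1812)*z + (-7315/1641672)*z^2 + ...; c3 = -35/1812.
S_4 = c3*z/(S_3 - 1) = 1 + (-209/906)*z + (-1/60)*z^2 + ...; c4 = -209/906.
S_5 = c4*z/(S_4 - 1) = 1 + (-151/2090)*z + ...; c5 = -151/2090.

The regular C-fraction coefficients are [-35/29, 29/35, -151/140, -35/1812, -209/906, -151/2090].


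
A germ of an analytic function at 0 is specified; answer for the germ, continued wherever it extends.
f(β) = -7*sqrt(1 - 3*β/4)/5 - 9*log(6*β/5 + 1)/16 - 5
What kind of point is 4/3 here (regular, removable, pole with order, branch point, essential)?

The point is an algebraic (square-root) branch point.

The term (-7/5)*sqrt(1 - β/(4/3)) has argument 1 - 4/3/(4/3) = 0 at 4/3: a square-root (algebraic, two-sheeted) branch point; the remaining terms are analytic or single-valued there.


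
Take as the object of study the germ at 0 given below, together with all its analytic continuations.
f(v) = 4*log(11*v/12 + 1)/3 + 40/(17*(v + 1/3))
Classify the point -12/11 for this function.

The term (4/3)*log(1 - v/(-12/11)) has argument 1 - -12/11/(-12/11) = 0 at -12/11: a logarithmic (infinitely-sheeted) branch point; the remaining terms are analytic or single-valued there.

The point is a logarithmic branch point.


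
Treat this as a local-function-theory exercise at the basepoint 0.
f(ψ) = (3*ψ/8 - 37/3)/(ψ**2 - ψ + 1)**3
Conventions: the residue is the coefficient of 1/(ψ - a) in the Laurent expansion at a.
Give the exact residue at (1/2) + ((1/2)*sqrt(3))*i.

The residue is ((583/216)*sqrt(3))*i.

The factor ψ**2 - ψ + 1 splits as (ψ - a)(ψ - a') with a = (1/2) + ((1/2)*sqrt(3))*i, a' = (1/2) - ((1/2)*sqrt(3))*i. At the order-3 pole a set g(ψ) = (ψ - a)^3*f(ψ) = [3*ψ/8 - 37/3] / (ψ - a')^3.
Order-3 pole: residue = g''(a)/2; g''((1/2) + ((1/2)*sqrt(3))*i) = ((583/108)*sqrt(3))*i, so the residue is ((583/216)*sqrt(3))*i.


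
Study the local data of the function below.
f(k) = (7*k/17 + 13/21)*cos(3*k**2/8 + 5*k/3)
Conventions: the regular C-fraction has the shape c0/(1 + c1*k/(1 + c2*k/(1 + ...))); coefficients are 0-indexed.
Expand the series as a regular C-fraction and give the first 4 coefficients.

The regular C-fraction coefficients are [13/21, -147/221, 1609987/584766, -20698105285/8520051204].

Taylor coefficients (expand at 0): a_0 = 13/21, a_1 = 7/17, a_2 = -325/378, a_3 = -8215/8568.
c0 = a_0 = 13/21. Peel one level at a time: if S = 1 + c*k/S' with S'(0) = 1, then c is the k-coefficient of S and S' = c*k/(S - 1).
S_1 = c0/f = 1 + (-147/221)*k + (1609987/879138)*k^2 + ...; c1 = -147/221.
S_2 = c1*k/(S_1 - 1) = 1 + (1609987/584766)*k + (93656585/14002632)*k^2 + ...; c2 = 1609987/584766.
S_3 = c2*k/(S_2 - 1) = 1 + (-20698105285/8520051204)*k + ...; c3 = -20698105285/8520051204.


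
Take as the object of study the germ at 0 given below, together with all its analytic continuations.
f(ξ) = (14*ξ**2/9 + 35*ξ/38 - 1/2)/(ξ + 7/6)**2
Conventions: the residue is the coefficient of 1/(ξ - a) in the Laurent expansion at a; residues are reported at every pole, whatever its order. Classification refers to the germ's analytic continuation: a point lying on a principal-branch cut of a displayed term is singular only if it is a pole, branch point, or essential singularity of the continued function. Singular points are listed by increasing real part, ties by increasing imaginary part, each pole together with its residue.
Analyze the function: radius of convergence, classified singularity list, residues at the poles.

Radius of convergence at 0: 7/6.
At -7/6: a pole of order 2; residue -2779/1026.

Denominator factor (ξ + 7/6)^2: pole of order 2 at -7/6, modulus 7/6.
The radius of convergence is the smallest modulus among the singular points: 7/6.
At the order-2 pole -7/6 set g(ξ) = (ξ - (-7/6))^2*f(ξ) = 14*ξ**2/9 + 35*ξ/38 - 1/2.
Order-2 pole: residue = g'(a); g'(-7/6) = -2779/1026, so the residue is -2779/1026.


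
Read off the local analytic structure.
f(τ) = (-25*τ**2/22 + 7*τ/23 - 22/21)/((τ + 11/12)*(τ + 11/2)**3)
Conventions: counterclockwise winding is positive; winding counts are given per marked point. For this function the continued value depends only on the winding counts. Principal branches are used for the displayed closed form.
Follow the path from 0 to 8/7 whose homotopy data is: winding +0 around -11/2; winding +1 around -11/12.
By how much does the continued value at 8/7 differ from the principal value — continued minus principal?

The function is rational, hence single-valued: continuing it around any pole returns the same value, so the difference is 0.

Continued minus principal equals 0.


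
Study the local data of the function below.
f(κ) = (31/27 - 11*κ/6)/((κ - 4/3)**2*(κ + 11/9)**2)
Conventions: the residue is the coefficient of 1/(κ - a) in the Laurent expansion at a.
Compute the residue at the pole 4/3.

The residue is -3051/24334.

At the order-2 pole 4/3 set g(κ) = (κ - (4/3))^2*f(κ) = (31/27 - 11*κ/6)/(κ + 11/9)**2.
Order-2 pole: residue = g'(a); g'(4/3) = -3051/24334, so the residue is -3051/24334.


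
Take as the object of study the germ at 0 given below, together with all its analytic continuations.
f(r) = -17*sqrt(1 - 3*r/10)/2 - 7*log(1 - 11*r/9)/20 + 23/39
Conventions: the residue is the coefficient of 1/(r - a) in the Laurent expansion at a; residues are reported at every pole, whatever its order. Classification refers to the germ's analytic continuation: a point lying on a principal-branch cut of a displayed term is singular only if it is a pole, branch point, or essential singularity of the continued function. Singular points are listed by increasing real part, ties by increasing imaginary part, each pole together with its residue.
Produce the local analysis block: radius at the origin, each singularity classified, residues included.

Branch term (-7/20)*log(1 - r/(9/11)): its argument vanishes at r = 9/11, a logarithmic branch point, modulus 9/11.
Branch term (-17/2)*sqrt(1 - r/(10/3)): its argument vanishes at r = 10/3, a square-root branch point, modulus 10/3.
The radius of convergence is the smallest modulus among the singular points: 9/11.
List the singular points by increasing real part (a conjugate pair: the negative imaginary part first).

Radius of convergence at 0: 9/11.
At 9/11: a logarithmic branch point.
At 10/3: an algebraic (square-root) branch point.


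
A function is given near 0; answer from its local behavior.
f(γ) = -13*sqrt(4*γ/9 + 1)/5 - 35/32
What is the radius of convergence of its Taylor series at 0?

The radius of convergence is 9/4.

Branch term (-13/5)*sqrt(1 - γ/(-9/4)): its argument vanishes at γ = -9/4, a square-root branch point, modulus 9/4.
The radius of convergence is the smallest modulus among the singular points: 9/4.


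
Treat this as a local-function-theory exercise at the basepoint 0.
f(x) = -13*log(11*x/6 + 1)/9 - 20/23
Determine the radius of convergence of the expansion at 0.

Branch term (-13/9)*log(1 - x/(-6/11)): its argument vanishes at x = -6/11, a logarithmic branch point, modulus 6/11.
The radius of convergence is the smallest modulus among the singular points: 6/11.

The radius of convergence is 6/11.


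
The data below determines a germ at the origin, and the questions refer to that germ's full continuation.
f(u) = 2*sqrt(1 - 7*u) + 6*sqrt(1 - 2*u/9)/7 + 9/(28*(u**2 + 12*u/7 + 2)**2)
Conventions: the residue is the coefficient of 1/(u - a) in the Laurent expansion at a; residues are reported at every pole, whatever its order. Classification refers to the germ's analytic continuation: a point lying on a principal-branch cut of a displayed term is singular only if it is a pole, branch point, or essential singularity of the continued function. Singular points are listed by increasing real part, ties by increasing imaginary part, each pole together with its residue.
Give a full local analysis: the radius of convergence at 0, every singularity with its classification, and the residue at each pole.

Radius of convergence at 0: 1/7.
At (-6/7) - ((1/7)*sqrt(62))*i: a pole of order 2; residue ((441/61504)*sqrt(62))*i.
At (-6/7) + ((1/7)*sqrt(62))*i: a pole of order 2; residue -((441/61504)*sqrt(62))*i.
At 1/7: an algebraic (square-root) branch point.
At 9/2: an algebraic (square-root) branch point.

Denominator factor (u**2 + 12*u/7 + 2)^2: discriminant -248/49, complex-conjugate roots (-6/7) + ((1/7)*sqrt(62))*i and (-6/7) - ((1/7)*sqrt(62))*i; poles of order 2, moduli sqrt(2) and sqrt(2).
Branch term (6/7)*sqrt(1 - u/(9/2)): its argument vanishes at u = 9/2, a square-root branch point, modulus 9/2.
Branch term (2)*sqrt(1 - u/(1/7)): its argument vanishes at u = 1/7, a square-root branch point, modulus 1/7.
The radius of convergence is the smallest modulus among the singular points: 1/7.
The branch terms are analytic at (-6/7) - ((1/7)*sqrt(62))*i and contribute nothing to the residue; only the rational part matters.
The factor u**2 + 12*u/7 + 2 splits as (u - a)(u - a') with a = (-6/7) - ((1/7)*sqrt(62))*i, a' = (-6/7) + ((1/7)*sqrt(62))*i. At the order-2 pole a set g(u) = (u - a)^2*(rational part) = [9/28] / (u - a')^2.
Order-2 pole: residue = g'(a); g'((-6/7) - ((1/7)*sqrt(62))*i) = ((441/61504)*sqrt(62))*i, so the residue is ((441/61504)*sqrt(62))*i.
The branch terms are analytic at (-6/7) + ((1/7)*sqrt(62))*i and contribute nothing to the residue; only the rational part matters.
The factor u**2 + 12*u/7 + 2 splits as (u - a)(u - a') with a = (-6/7) + ((1/7)*sqrt(62))*i, a' = (-6/7) - ((1/7)*sqrt(62))*i. At the order-2 pole a set g(u) = (u - a)^2*(rational part) = [9/28] / (u - a')^2.
Order-2 pole: residue = g'(a); g'((-6/7) + ((1/7)*sqrt(62))*i) = -((441/61504)*sqrt(62))*i, so the residue is -((441/61504)*sqrt(62))*i.
List the singular points by increasing real part (a conjugate pair: the negative imaginary part first).


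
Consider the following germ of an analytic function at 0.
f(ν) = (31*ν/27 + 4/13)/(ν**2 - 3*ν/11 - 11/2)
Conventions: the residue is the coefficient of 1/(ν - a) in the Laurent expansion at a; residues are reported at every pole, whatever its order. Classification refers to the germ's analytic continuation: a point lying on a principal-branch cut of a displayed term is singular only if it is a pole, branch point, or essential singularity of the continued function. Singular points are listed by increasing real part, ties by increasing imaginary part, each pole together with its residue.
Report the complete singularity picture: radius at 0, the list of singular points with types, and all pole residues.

Denominator factor (ν**2 - 3*ν/11 - 11/2): discriminant 2671/121, real irrational roots 3/22 + (1/22)*sqrt(2671) and 3/22 - (1/22)*sqrt(2671); poles of order 1, moduli 3/22 + (1/22)*sqrt(2671) and -3/22 + (1/22)*sqrt(2671).
The radius of convergence is the smallest modulus among the singular points: -3/22 + (1/22)*sqrt(2671).
The factor ν**2 - 3*ν/11 - 11/2 splits as (ν - a)(ν - a') with a = 3/22 - (1/22)*sqrt(2671), a' = 3/22 + (1/22)*sqrt(2671). At the order-1 pole a set g(ν) = (ν - a)*f(ν) = [31*ν/27 + 4/13] / (ν - a').
Simple pole: residue = g(a) at a = 3/22 - (1/22)*sqrt(2671), which is 31/54 - (1195/625014)*sqrt(2671).
The factor ν**2 - 3*ν/11 - 11/2 splits as (ν - a)(ν - a') with a = 3/22 + (1/22)*sqrt(2671), a' = 3/22 - (1/22)*sqrt(2671). At the order-1 pole a set g(ν) = (ν - a)*f(ν) = [31*ν/27 + 4/13] / (ν - a').
Simple pole: residue = g(a) at a = 3/22 + (1/22)*sqrt(2671), which is 31/54 + (1195/625014)*sqrt(2671).
List the singular points by increasing real part (a conjugate pair: the negative imaginary part first).

Radius of convergence at 0: -3/22 + (1/22)*sqrt(2671).
At 3/22 - (1/22)*sqrt(2671): a pole of order 1; residue 31/54 - (1195/625014)*sqrt(2671).
At 3/22 + (1/22)*sqrt(2671): a pole of order 1; residue 31/54 + (1195/625014)*sqrt(2671).


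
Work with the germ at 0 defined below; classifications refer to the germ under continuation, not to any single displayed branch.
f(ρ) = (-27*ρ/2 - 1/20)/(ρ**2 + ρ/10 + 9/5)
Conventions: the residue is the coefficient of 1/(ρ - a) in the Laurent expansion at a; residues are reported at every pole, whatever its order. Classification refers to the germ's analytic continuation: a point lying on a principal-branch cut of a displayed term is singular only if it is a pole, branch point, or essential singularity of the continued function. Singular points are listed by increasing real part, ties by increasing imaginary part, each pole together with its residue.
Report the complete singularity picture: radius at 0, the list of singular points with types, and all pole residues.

Denominator factor (ρ**2 + ρ/10 + 9/5): discriminant -719/100, complex-conjugate roots (-1/20) + ((1/20)*sqrt(719))*i and (-1/20) - ((1/20)*sqrt(719))*i; poles of order 1, moduli (3/5)*sqrt(5) and (3/5)*sqrt(5).
The radius of convergence is the smallest modulus among the singular points: (3/5)*sqrt(5).
The factor ρ**2 + ρ/10 + 9/5 splits as (ρ - a)(ρ - a') with a = (-1/20) - ((1/20)*sqrt(719))*i, a' = (-1/20) + ((1/20)*sqrt(719))*i. At the order-1 pole a set g(ρ) = (ρ - a)*f(ρ) = [-27*ρ/2 - 1/20] / (ρ - a').
Simple pole: residue = g(a) at a = (-1/20) - ((1/20)*sqrt(719))*i, which is (-27/4) + ((25/2876)*sqrt(719))*i.
The factor ρ**2 + ρ/10 + 9/5 splits as (ρ - a)(ρ - a') with a = (-1/20) + ((1/20)*sqrt(719))*i, a' = (-1/20) - ((1/20)*sqrt(719))*i. At the order-1 pole a set g(ρ) = (ρ - a)*f(ρ) = [-27*ρ/2 - 1/20] / (ρ - a').
Simple pole: residue = g(a) at a = (-1/20) + ((1/20)*sqrt(719))*i, which is (-27/4) - ((25/2876)*sqrt(719))*i.
List the singular points by increasing real part (a conjugate pair: the negative imaginary part first).

Radius of convergence at 0: (3/5)*sqrt(5).
At (-1/20) - ((1/20)*sqrt(719))*i: a pole of order 1; residue (-27/4) + ((25/2876)*sqrt(719))*i.
At (-1/20) + ((1/20)*sqrt(719))*i: a pole of order 1; residue (-27/4) - ((25/2876)*sqrt(719))*i.


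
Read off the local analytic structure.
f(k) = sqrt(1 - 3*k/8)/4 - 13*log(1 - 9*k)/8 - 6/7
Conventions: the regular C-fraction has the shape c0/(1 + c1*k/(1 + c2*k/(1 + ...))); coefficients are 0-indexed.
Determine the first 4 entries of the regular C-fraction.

The regular C-fraction coefficients are [-17/28, 6531/272, -4826007/169184, -1255127969/5336491296].

Taylor coefficients (expand at 0): a_0 = -17/28, a_1 = 933/64, a_2 = 134775/2048, a_3 = 12939237/32768.
c0 = a_0 = -17/28. Peel one level at a time: if S = 1 + c*k/S' with S'(0) = 1, then c is the k-coefficient of S and S' = c*k/(S - 1).
S_1 = c0/f = 1 + (6531/272)*k + (101346147/147968)*k^2 + ...; c1 = 6531/272.
S_2 = c1*k/(S_1 - 1) = 1 + (-4826007/169184)*k + (-664479513/99042304)*k^2 + ...; c2 = -4826007/169184.
S_3 = c2*k/(S_2 - 1) = 1 + (-1255127969/5336491296)*k + ...; c3 = -1255127969/5336491296.


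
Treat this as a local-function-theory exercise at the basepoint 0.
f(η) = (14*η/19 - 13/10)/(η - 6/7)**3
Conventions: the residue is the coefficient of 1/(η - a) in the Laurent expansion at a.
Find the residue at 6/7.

At the order-3 pole 6/7 set g(η) = (η - (6/7))^3*f(η) = 14*η/19 - 13/10.
Order-3 pole: residue = g''(a)/2; g''(6/7) = 0, so the residue is 0.

The residue is 0.


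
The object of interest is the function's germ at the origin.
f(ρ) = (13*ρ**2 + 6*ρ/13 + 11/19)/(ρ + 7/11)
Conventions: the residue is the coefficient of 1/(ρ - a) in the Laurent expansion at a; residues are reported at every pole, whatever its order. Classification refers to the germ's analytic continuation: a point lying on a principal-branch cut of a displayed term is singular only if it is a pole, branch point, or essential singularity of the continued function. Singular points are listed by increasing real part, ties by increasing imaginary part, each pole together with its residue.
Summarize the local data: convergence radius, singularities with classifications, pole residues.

Radius of convergence at 0: 7/11.
At -7/11: a pole of order 1; residue 165864/29887.

Denominator factor (ρ + 7/11): pole of order 1 at -7/11, modulus 7/11.
The radius of convergence is the smallest modulus among the singular points: 7/11.
At the order-1 pole -7/11 set g(ρ) = (ρ - (-7/11))*f(ρ) = 13*ρ**2 + 6*ρ/13 + 11/19.
Simple pole: residue = g(a) at a = -7/11, which is 165864/29887.


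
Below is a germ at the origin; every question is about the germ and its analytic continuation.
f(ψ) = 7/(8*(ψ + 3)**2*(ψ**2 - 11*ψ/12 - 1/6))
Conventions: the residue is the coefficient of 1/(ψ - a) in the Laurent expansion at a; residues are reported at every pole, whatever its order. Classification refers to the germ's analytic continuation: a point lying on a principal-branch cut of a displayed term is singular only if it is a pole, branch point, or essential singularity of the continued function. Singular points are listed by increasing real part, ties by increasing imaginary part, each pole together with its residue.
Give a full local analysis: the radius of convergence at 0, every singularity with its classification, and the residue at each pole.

Denominator factor (ψ**2 - 11*ψ/12 - 1/6): discriminant 217/144, real irrational roots 11/24 + (1/24)*sqrt(217) and 11/24 - (1/24)*sqrt(217); poles of order 1, moduli 11/24 + (1/24)*sqrt(217) and -11/24 + (1/24)*sqrt(217).
Denominator factor (ψ + 3)^2: pole of order 2 at -3, modulus 3.
The radius of convergence is the smallest modulus among the singular points: -11/24 + (1/24)*sqrt(217).
At the order-2 pole -3 set g(ψ) = (ψ - (-3))^2*f(ψ) = 7/(8*(ψ**2 - 11*ψ/12 - 1/6)).
Order-2 pole: residue = g'(a); g'(-3) = 1743/38642, so the residue is 1743/38642.
The factor ψ**2 - 11*ψ/12 - 1/6 splits as (ψ - a)(ψ - a') with a = 11/24 - (1/24)*sqrt(217), a' = 11/24 + (1/24)*sqrt(217). At the order-1 pole a set g(ψ) = (ψ - a)*f(ψ) = [7/(8*(ψ + 3)**2)] / (ψ - a').
Simple pole: residue = g(a) at a = 11/24 - (1/24)*sqrt(217), which is -1743/77284 - (10659/2395804)*sqrt(217).
The factor ψ**2 - 11*ψ/12 - 1/6 splits as (ψ - a)(ψ - a') with a = 11/24 + (1/24)*sqrt(217), a' = 11/24 - (1/24)*sqrt(217). At the order-1 pole a set g(ψ) = (ψ - a)*f(ψ) = [7/(8*(ψ + 3)**2)] / (ψ - a').
Simple pole: residue = g(a) at a = 11/24 + (1/24)*sqrt(217), which is -1743/77284 + (10659/2395804)*sqrt(217).
List the singular points by increasing real part (a conjugate pair: the negative imaginary part first).

Radius of convergence at 0: -11/24 + (1/24)*sqrt(217).
At -3: a pole of order 2; residue 1743/38642.
At 11/24 - (1/24)*sqrt(217): a pole of order 1; residue -1743/77284 - (10659/2395804)*sqrt(217).
At 11/24 + (1/24)*sqrt(217): a pole of order 1; residue -1743/77284 + (10659/2395804)*sqrt(217).
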